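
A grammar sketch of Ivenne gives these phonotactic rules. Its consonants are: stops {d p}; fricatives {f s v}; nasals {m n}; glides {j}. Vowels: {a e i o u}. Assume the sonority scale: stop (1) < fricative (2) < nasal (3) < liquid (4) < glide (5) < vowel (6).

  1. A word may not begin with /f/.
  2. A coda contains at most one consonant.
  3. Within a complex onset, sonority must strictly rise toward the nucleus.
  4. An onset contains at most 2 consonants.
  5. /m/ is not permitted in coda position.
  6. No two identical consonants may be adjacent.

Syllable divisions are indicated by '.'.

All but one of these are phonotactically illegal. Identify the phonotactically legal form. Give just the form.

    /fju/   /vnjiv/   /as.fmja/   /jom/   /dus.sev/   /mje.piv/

/mje.piv/

/fju/ — violates constraint 1: word begins with /f/ → phonotactically illegal
/vnjiv/ — violates constraint 4: syllable 1 onset /vnj/ has 3 consonants (> 2) → phonotactically illegal
/as.fmja/ — violates constraint 4: syllable 2 onset /fmj/ has 3 consonants (> 2) → phonotactically illegal
/jom/ — violates constraint 5: syllable 1 coda contains /m/ → phonotactically illegal
/dus.sev/ — violates constraint 6: adjacent identical consonants /ss/ → phonotactically illegal
/mje.piv/ — σ1 onset /mj/ (3→5 rises), coda /∅/ ok; σ2 onset /p/, coda /v/ ok → phonotactically legal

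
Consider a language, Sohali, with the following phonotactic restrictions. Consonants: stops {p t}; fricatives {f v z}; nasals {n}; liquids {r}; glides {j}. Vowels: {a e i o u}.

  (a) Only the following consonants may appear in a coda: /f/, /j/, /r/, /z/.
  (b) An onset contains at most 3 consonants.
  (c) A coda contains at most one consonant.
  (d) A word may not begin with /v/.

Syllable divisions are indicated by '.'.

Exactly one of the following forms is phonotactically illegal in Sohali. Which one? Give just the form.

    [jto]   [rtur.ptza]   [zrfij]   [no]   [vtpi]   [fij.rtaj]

[vtpi]

[jto] — σ1 onset /jt/ (2C), coda /∅/ ok → phonotactically legal
[rtur.ptza] — σ1 onset /rt/ (2C), coda /r/ ok; σ2 onset /ptz/ (3C), coda /∅/ ok → phonotactically legal
[zrfij] — σ1 onset /zrf/ (3C), coda /j/ ok → phonotactically legal
[no] — σ1 onset /n/, coda /∅/ ok → phonotactically legal
[vtpi] — violates constraint (d): word begins with /v/ → phonotactically illegal
[fij.rtaj] — σ1 onset /f/, coda /j/ ok; σ2 onset /rt/ (2C), coda /j/ ok → phonotactically legal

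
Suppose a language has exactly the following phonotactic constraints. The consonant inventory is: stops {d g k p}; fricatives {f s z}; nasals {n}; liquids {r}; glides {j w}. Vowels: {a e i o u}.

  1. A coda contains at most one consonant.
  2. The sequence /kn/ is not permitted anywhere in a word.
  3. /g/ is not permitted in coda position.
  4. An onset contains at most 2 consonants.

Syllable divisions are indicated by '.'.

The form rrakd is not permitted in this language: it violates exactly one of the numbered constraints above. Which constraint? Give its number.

rrakd: syllable 1 coda /kd/ has 2 consonants (> 1).
This is a violation of constraint 1: "A coda contains at most one consonant."
The remaining constraints (2, 3, 4) are satisfied.

1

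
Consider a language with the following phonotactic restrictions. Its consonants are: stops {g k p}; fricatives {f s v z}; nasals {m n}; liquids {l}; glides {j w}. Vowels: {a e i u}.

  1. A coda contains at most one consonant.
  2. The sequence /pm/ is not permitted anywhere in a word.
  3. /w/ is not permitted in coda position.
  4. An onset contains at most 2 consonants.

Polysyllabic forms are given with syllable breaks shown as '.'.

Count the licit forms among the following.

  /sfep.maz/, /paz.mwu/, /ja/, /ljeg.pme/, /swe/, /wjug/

/sfep.maz/ — violates constraint 2: contains banned sequence /pm/ → illicit
/paz.mwu/ — σ1 onset /p/, coda /z/ ok; σ2 onset /mw/ (2C), coda /∅/ ok → licit
/ja/ — σ1 onset /j/, coda /∅/ ok → licit
/ljeg.pme/ — violates constraint 2: contains banned sequence /pm/ → illicit
/swe/ — σ1 onset /sw/ (2C), coda /∅/ ok → licit
/wjug/ — σ1 onset /wj/ (2C), coda /g/ ok → licit
Licit: /paz.mwu/, /ja/, /swe/, /wjug/ → 4.

4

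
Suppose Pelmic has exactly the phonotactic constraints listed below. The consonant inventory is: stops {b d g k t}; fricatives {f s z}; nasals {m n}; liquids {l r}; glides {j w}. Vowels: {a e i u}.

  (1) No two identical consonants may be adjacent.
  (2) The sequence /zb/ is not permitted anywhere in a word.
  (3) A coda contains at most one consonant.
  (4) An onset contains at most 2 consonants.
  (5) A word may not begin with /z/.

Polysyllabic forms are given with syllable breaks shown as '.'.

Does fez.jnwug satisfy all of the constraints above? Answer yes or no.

fez.jnwug — violates constraint 4: syllable 2 onset /jnw/ has 3 consonants (> 2) → ill-formed

no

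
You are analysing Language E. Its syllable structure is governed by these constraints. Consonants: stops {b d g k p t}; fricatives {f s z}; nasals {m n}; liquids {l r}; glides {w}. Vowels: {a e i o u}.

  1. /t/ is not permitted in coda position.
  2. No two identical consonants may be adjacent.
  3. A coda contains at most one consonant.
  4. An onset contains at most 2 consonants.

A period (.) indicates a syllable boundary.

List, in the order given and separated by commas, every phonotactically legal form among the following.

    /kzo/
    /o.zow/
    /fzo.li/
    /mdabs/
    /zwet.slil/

/kzo/ — σ1 onset /kz/ (2C), coda /∅/ ok → phonotactically legal
/o.zow/ — σ1 onset /∅/, coda /∅/ ok; σ2 onset /z/, coda /w/ ok → phonotactically legal
/fzo.li/ — σ1 onset /fz/ (2C), coda /∅/ ok; σ2 onset /l/, coda /∅/ ok → phonotactically legal
/mdabs/ — violates constraint 3: syllable 1 coda /bs/ has 2 consonants (> 1) → phonotactically illegal
/zwet.slil/ — violates constraint 1: syllable 1 coda contains /t/ → phonotactically illegal

/kzo/, /o.zow/, /fzo.li/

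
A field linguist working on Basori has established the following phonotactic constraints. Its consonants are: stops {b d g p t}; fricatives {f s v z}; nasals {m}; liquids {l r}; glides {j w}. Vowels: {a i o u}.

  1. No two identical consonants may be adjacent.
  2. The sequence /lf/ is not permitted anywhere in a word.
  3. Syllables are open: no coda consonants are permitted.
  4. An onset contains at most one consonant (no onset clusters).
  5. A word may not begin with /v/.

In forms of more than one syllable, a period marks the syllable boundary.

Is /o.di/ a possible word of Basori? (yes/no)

yes

/o.di/ — σ1 onset /∅/, coda /∅/ ok; σ2 onset /d/, coda /∅/ ok → permitted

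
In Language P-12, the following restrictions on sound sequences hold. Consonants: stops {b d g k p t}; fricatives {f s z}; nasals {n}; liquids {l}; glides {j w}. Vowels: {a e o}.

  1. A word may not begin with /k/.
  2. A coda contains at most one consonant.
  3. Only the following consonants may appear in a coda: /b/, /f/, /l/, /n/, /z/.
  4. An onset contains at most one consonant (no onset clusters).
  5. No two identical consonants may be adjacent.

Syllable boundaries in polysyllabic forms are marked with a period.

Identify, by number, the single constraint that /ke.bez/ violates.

/ke.bez/: word begins with /k/.
This is a violation of constraint 1: "A word may not begin with /k/."
The remaining constraints (2, 3, 4, 5) are satisfied.

1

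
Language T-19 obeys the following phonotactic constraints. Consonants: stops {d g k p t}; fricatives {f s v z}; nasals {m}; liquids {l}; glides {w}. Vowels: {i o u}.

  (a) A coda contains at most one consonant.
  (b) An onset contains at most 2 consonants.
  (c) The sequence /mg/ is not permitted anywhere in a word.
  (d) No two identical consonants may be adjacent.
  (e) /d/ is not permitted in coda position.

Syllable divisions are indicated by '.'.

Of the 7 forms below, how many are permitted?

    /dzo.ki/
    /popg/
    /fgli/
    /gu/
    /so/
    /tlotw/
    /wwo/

/dzo.ki/ — σ1 onset /dz/ (2C), coda /∅/ ok; σ2 onset /k/, coda /∅/ ok → permitted
/popg/ — violates constraint (a): syllable 1 coda /pg/ has 2 consonants (> 1) → not permitted
/fgli/ — violates constraint (b): syllable 1 onset /fgl/ has 3 consonants (> 2) → not permitted
/gu/ — σ1 onset /g/, coda /∅/ ok → permitted
/so/ — σ1 onset /s/, coda /∅/ ok → permitted
/tlotw/ — violates constraint (a): syllable 1 coda /tw/ has 2 consonants (> 1) → not permitted
/wwo/ — violates constraint (d): adjacent identical consonants /ww/ → not permitted
Permitted: /dzo.ki/, /gu/, /so/ → 3.

3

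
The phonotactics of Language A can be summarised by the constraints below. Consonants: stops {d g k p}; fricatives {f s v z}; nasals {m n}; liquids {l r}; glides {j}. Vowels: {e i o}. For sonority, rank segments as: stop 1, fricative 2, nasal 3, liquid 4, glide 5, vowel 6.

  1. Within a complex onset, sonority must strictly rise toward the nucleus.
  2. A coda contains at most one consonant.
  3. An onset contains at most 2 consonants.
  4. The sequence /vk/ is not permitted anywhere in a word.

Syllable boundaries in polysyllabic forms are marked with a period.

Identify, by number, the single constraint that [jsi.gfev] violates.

[jsi.gfev]: syllable 1 onset /js/: /j/ (glide, 5) → /s/ (fricative, 2) does not rise.
This is a violation of constraint 1: "Within a complex onset, sonority must strictly rise toward the nucleus."
The remaining constraints (2, 3, 4) are satisfied.

1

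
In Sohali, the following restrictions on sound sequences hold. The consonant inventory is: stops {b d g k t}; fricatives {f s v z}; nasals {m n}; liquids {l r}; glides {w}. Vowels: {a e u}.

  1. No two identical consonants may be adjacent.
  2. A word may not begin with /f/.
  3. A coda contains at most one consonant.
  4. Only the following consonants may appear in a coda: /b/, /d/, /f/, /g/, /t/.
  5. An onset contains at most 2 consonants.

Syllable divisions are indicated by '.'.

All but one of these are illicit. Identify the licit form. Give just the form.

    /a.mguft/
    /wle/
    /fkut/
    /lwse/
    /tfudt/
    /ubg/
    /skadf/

/wle/

/a.mguft/ — violates constraint 3: syllable 2 coda /ft/ has 2 consonants (> 1) → illicit
/wle/ — σ1 onset /wl/ (2C), coda /∅/ ok → licit
/fkut/ — violates constraint 2: word begins with /f/ → illicit
/lwse/ — violates constraint 5: syllable 1 onset /lws/ has 3 consonants (> 2) → illicit
/tfudt/ — violates constraint 3: syllable 1 coda /dt/ has 2 consonants (> 1) → illicit
/ubg/ — violates constraint 3: syllable 1 coda /bg/ has 2 consonants (> 1) → illicit
/skadf/ — violates constraint 3: syllable 1 coda /df/ has 2 consonants (> 1) → illicit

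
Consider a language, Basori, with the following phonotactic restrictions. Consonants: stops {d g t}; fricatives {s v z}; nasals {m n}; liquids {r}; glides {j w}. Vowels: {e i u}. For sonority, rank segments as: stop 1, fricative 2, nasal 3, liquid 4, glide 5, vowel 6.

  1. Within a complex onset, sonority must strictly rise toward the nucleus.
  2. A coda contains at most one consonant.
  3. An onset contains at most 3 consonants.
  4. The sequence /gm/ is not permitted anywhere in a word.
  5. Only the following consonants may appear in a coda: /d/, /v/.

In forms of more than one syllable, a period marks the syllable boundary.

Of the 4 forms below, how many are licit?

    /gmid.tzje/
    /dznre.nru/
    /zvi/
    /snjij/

0

/gmid.tzje/ — violates constraint 4: contains banned sequence /gm/ → illicit
/dznre.nru/ — violates constraint 3: syllable 1 onset /dznr/ has 4 consonants (> 3) → illicit
/zvi/ — violates constraint 1: syllable 1 onset /zv/: /z/ (fricative, 2) → /v/ (fricative, 2) does not rise → illicit
/snjij/ — violates constraint 5: syllable 1 coda contains /j/, which is not a licensed coda consonant → illicit
No form is licit → 0.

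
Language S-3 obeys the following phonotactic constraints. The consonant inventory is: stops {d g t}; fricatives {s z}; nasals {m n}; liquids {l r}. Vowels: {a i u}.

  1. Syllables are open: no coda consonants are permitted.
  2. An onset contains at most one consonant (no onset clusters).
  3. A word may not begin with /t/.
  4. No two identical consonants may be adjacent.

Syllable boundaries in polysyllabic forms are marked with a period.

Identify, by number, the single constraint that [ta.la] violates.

3

[ta.la]: word begins with /t/.
This is a violation of constraint 3: "A word may not begin with /t/."
The remaining constraints (1, 2, 4) are satisfied.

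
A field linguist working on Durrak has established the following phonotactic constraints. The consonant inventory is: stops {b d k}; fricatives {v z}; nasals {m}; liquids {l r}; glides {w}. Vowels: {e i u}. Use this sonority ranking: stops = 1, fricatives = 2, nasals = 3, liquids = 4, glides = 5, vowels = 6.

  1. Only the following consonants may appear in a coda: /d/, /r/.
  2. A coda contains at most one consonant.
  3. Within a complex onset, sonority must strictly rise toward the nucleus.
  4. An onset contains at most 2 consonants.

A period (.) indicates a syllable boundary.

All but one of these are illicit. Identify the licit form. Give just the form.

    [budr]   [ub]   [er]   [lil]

[er]

[budr] — violates constraint 2: syllable 1 coda /dr/ has 2 consonants (> 1) → illicit
[ub] — violates constraint 1: syllable 1 coda contains /b/, which is not a licensed coda consonant → illicit
[er] — σ1 onset /∅/, coda /r/ ok → licit
[lil] — violates constraint 1: syllable 1 coda contains /l/, which is not a licensed coda consonant → illicit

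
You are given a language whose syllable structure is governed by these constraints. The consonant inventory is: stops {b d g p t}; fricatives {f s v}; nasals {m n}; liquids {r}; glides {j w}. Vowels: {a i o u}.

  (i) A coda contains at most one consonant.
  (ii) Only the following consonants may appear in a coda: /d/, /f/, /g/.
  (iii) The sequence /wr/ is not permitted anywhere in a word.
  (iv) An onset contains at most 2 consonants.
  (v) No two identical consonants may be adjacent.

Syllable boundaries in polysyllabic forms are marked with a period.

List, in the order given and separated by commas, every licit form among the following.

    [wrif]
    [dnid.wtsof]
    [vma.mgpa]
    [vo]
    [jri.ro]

[wrif] — violates constraint (iii): contains banned sequence /wr/ → illicit
[dnid.wtsof] — violates constraint (iv): syllable 2 onset /wts/ has 3 consonants (> 2) → illicit
[vma.mgpa] — violates constraint (iv): syllable 2 onset /mgp/ has 3 consonants (> 2) → illicit
[vo] — σ1 onset /v/, coda /∅/ ok → licit
[jri.ro] — σ1 onset /jr/ (2C), coda /∅/ ok; σ2 onset /r/, coda /∅/ ok → licit

[vo], [jri.ro]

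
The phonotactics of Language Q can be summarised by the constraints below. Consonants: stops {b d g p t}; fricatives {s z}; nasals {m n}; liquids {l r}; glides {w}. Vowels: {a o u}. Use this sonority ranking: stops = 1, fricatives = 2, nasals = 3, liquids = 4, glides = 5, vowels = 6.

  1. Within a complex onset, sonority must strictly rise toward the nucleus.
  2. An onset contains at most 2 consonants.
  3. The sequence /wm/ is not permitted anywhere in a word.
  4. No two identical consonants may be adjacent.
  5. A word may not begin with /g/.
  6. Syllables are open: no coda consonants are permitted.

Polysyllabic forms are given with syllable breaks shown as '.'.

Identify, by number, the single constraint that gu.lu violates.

5

gu.lu: word begins with /g/.
This is a violation of constraint 5: "A word may not begin with /g/."
The remaining constraints (1, 2, 3, 4, 6) are satisfied.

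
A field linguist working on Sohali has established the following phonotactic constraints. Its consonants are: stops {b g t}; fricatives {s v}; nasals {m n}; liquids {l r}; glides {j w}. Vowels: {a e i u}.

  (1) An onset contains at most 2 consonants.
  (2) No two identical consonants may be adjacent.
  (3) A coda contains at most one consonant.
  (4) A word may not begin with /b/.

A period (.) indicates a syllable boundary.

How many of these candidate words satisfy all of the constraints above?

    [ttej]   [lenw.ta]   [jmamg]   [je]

[ttej] — violates constraint 2: adjacent identical consonants /tt/ → illicit
[lenw.ta] — violates constraint 3: syllable 1 coda /nw/ has 2 consonants (> 1) → illicit
[jmamg] — violates constraint 3: syllable 1 coda /mg/ has 2 consonants (> 1) → illicit
[je] — σ1 onset /j/, coda /∅/ ok → licit
Licit: [je] → 1.

1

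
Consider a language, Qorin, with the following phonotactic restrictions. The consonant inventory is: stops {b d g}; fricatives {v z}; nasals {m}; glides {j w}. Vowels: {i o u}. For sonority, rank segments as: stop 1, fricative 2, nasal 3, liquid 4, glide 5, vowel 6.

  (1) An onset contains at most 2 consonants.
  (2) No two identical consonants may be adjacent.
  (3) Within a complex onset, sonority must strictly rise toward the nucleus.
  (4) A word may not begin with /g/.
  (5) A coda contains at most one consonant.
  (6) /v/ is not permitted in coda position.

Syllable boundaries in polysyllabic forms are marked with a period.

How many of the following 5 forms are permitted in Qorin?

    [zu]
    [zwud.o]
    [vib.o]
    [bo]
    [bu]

5

[zu] — σ1 onset /z/, coda /∅/ ok → permitted
[zwud.o] — σ1 onset /zw/ (2→5 rises), coda /d/ ok; σ2 onset /∅/, coda /∅/ ok → permitted
[vib.o] — σ1 onset /v/, coda /b/ ok; σ2 onset /∅/, coda /∅/ ok → permitted
[bo] — σ1 onset /b/, coda /∅/ ok → permitted
[bu] — σ1 onset /b/, coda /∅/ ok → permitted
Permitted: [zu], [zwud.o], [vib.o], [bo], [bu] → 5.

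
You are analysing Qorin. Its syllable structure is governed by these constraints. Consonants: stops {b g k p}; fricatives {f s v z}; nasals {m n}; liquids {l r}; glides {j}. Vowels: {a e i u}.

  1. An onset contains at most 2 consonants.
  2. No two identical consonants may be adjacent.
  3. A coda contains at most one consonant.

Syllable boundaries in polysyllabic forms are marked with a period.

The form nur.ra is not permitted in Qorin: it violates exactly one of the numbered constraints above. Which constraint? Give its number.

2

nur.ra: adjacent identical consonants /rr/.
This is a violation of constraint 2: "No two identical consonants may be adjacent."
The remaining constraints (1, 3) are satisfied.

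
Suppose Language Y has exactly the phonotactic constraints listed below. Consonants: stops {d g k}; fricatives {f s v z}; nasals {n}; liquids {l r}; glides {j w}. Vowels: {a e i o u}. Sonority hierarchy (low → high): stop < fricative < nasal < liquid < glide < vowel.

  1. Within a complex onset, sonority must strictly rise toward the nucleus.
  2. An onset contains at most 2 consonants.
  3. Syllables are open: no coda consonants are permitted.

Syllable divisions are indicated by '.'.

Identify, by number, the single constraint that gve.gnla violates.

2

gve.gnla: syllable 2 onset /gnl/ has 3 consonants (> 2).
This is a violation of constraint 2: "An onset contains at most 2 consonants."
The remaining constraints (1, 3) are satisfied.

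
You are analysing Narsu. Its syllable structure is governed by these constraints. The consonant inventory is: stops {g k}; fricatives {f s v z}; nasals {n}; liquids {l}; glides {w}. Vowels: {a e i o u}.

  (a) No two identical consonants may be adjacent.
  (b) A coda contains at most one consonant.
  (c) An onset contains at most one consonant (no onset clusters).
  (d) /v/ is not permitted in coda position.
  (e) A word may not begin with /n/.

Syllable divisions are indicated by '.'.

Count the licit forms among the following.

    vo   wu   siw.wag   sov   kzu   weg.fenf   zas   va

4

vo — σ1 onset /v/, coda /∅/ ok → licit
wu — σ1 onset /w/, coda /∅/ ok → licit
siw.wag — violates constraint (a): adjacent identical consonants /ww/ → illicit
sov — violates constraint (d): syllable 1 coda contains /v/ → illicit
kzu — violates constraint (c): syllable 1 onset /kz/ has 2 consonants (> 1) → illicit
weg.fenf — violates constraint (b): syllable 2 coda /nf/ has 2 consonants (> 1) → illicit
zas — σ1 onset /z/, coda /s/ ok → licit
va — σ1 onset /v/, coda /∅/ ok → licit
Licit: vo, wu, zas, va → 4.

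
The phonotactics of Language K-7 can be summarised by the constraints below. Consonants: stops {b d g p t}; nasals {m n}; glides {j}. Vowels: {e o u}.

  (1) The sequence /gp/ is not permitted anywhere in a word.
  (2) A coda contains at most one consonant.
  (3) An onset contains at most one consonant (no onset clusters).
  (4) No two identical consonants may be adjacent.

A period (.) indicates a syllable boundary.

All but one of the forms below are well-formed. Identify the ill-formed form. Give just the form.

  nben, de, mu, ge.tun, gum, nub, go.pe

nben — violates constraint 3: syllable 1 onset /nb/ has 2 consonants (> 1) → ill-formed
de — σ1 onset /d/, coda /∅/ ok → well-formed
mu — σ1 onset /m/, coda /∅/ ok → well-formed
ge.tun — σ1 onset /g/, coda /∅/ ok; σ2 onset /t/, coda /n/ ok → well-formed
gum — σ1 onset /g/, coda /m/ ok → well-formed
nub — σ1 onset /n/, coda /b/ ok → well-formed
go.pe — σ1 onset /g/, coda /∅/ ok; σ2 onset /p/, coda /∅/ ok → well-formed

nben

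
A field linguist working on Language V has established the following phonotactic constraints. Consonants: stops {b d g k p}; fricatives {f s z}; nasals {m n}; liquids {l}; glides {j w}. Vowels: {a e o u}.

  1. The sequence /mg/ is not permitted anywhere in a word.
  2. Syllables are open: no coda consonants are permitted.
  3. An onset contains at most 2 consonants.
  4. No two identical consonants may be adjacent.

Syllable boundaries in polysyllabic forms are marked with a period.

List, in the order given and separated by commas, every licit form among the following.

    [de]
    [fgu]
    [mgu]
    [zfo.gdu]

[de] — σ1 onset /d/, coda /∅/ ok → licit
[fgu] — σ1 onset /fg/ (2C), coda /∅/ ok → licit
[mgu] — violates constraint 1: contains banned sequence /mg/ → illicit
[zfo.gdu] — σ1 onset /zf/ (2C), coda /∅/ ok; σ2 onset /gd/ (2C), coda /∅/ ok → licit

[de], [fgu], [zfo.gdu]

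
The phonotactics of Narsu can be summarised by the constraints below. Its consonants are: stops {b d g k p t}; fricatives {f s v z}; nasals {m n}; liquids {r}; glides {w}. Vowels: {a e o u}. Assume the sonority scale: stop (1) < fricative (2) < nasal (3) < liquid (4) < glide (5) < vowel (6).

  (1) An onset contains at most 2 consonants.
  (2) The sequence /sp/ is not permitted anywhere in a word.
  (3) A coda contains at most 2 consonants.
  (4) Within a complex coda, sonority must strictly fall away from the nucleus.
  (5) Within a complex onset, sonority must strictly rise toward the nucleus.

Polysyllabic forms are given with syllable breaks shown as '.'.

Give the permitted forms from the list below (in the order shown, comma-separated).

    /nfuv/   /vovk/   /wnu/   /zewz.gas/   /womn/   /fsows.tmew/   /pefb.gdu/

/nfuv/ — violates constraint 5: syllable 1 onset /nf/: /n/ (nasal, 3) → /f/ (fricative, 2) does not rise → not permitted
/vovk/ — σ1 onset /v/, coda /vk/ (2→1 falls) ok → permitted
/wnu/ — violates constraint 5: syllable 1 onset /wn/: /w/ (glide, 5) → /n/ (nasal, 3) does not rise → not permitted
/zewz.gas/ — σ1 onset /z/, coda /wz/ (5→2 falls) ok; σ2 onset /g/, coda /s/ ok → permitted
/womn/ — violates constraint 4: syllable 1 coda /mn/: /m/ (nasal, 3) → /n/ (nasal, 3) does not fall → not permitted
/fsows.tmew/ — violates constraint 5: syllable 1 onset /fs/: /f/ (fricative, 2) → /s/ (fricative, 2) does not rise → not permitted
/pefb.gdu/ — violates constraint 5: syllable 2 onset /gd/: /g/ (stop, 1) → /d/ (stop, 1) does not rise → not permitted

/vovk/, /zewz.gas/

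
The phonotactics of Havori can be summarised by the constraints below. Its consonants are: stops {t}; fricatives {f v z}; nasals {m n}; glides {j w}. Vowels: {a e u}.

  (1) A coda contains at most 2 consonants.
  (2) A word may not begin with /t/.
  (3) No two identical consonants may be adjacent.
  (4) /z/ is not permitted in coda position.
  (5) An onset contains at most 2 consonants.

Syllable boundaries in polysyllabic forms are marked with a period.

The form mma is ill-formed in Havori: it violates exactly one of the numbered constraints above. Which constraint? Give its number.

mma: adjacent identical consonants /mm/.
This is a violation of constraint 3: "No two identical consonants may be adjacent."
The remaining constraints (1, 2, 4, 5) are satisfied.

3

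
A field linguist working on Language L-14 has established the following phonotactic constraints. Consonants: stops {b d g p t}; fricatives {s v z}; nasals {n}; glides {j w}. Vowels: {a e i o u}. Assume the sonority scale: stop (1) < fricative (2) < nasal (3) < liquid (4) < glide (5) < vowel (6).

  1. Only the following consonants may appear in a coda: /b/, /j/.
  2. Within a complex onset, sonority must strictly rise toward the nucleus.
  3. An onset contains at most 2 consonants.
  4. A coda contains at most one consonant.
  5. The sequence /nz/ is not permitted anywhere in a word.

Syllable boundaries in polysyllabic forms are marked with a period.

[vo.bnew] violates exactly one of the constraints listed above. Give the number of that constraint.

1

[vo.bnew]: syllable 2 coda contains /w/, which is not a licensed coda consonant.
This is a violation of constraint 1: "Only the following consonants may appear in a coda: /b/, /j/."
The remaining constraints (2, 3, 4, 5) are satisfied.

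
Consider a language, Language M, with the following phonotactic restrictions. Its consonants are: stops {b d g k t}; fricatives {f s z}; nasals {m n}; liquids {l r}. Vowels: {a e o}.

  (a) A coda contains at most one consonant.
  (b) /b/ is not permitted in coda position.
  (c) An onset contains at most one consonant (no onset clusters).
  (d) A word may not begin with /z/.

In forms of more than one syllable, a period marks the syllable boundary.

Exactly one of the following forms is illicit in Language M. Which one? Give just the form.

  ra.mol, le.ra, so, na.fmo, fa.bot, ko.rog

ra.mol — σ1 onset /r/, coda /∅/ ok; σ2 onset /m/, coda /l/ ok → licit
le.ra — σ1 onset /l/, coda /∅/ ok; σ2 onset /r/, coda /∅/ ok → licit
so — σ1 onset /s/, coda /∅/ ok → licit
na.fmo — violates constraint (c): syllable 2 onset /fm/ has 2 consonants (> 1) → illicit
fa.bot — σ1 onset /f/, coda /∅/ ok; σ2 onset /b/, coda /t/ ok → licit
ko.rog — σ1 onset /k/, coda /∅/ ok; σ2 onset /r/, coda /g/ ok → licit

na.fmo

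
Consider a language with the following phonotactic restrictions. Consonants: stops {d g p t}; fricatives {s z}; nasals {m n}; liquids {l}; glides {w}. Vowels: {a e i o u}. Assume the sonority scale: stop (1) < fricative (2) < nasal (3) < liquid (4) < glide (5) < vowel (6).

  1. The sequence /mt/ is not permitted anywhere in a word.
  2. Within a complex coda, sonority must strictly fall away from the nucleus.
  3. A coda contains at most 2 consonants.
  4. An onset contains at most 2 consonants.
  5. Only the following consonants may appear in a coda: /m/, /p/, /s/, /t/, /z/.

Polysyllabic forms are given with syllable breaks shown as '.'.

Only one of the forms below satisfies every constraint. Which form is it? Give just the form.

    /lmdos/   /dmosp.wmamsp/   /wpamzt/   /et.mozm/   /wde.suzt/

/wde.suzt/

/lmdos/ — violates constraint 4: syllable 1 onset /lmd/ has 3 consonants (> 2) → phonotactically illegal
/dmosp.wmamsp/ — violates constraint 3: syllable 2 coda /msp/ has 3 consonants (> 2) → phonotactically illegal
/wpamzt/ — violates constraint 3: syllable 1 coda /mzt/ has 3 consonants (> 2) → phonotactically illegal
/et.mozm/ — violates constraint 2: syllable 2 coda /zm/: /z/ (fricative, 2) → /m/ (nasal, 3) does not fall → phonotactically illegal
/wde.suzt/ — σ1 onset /wd/ (2C), coda /∅/ ok; σ2 onset /s/, coda /zt/ (2→1 falls) ok → phonotactically legal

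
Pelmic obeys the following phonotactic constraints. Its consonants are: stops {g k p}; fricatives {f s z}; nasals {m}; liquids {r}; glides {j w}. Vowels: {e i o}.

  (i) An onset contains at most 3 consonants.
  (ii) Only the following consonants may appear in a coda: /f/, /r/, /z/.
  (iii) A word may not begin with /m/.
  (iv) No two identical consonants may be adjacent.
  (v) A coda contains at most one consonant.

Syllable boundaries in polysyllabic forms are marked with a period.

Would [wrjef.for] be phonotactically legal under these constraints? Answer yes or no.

[wrjef.for] — violates constraint (iv): adjacent identical consonants /ff/ → phonotactically illegal

no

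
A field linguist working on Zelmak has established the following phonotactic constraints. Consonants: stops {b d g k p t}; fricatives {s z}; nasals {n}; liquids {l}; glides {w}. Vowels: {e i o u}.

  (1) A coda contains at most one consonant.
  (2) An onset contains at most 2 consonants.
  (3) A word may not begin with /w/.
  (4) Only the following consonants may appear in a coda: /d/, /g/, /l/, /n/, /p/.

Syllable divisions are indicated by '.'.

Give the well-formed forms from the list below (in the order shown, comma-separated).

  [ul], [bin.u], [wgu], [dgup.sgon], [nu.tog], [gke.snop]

[ul], [bin.u], [dgup.sgon], [nu.tog], [gke.snop]

[ul] — σ1 onset /∅/, coda /l/ ok → well-formed
[bin.u] — σ1 onset /b/, coda /n/ ok; σ2 onset /∅/, coda /∅/ ok → well-formed
[wgu] — violates constraint 3: word begins with /w/ → ill-formed
[dgup.sgon] — σ1 onset /dg/ (2C), coda /p/ ok; σ2 onset /sg/ (2C), coda /n/ ok → well-formed
[nu.tog] — σ1 onset /n/, coda /∅/ ok; σ2 onset /t/, coda /g/ ok → well-formed
[gke.snop] — σ1 onset /gk/ (2C), coda /∅/ ok; σ2 onset /sn/ (2C), coda /p/ ok → well-formed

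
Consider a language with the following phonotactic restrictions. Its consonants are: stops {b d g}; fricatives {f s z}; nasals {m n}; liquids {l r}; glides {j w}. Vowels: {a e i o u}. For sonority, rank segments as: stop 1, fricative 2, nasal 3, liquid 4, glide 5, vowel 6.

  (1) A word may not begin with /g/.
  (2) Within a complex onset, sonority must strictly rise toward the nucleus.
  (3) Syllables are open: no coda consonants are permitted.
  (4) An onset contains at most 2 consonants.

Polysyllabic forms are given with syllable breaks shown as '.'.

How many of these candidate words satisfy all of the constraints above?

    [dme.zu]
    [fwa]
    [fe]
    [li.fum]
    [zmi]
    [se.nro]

5

[dme.zu] — σ1 onset /dm/ (1→3 rises), coda /∅/ ok; σ2 onset /z/, coda /∅/ ok → phonotactically legal
[fwa] — σ1 onset /fw/ (2→5 rises), coda /∅/ ok → phonotactically legal
[fe] — σ1 onset /f/, coda /∅/ ok → phonotactically legal
[li.fum] — violates constraint 3: syllable 2 coda /m/ has 1 consonant (> 0) → phonotactically illegal
[zmi] — σ1 onset /zm/ (2→3 rises), coda /∅/ ok → phonotactically legal
[se.nro] — σ1 onset /s/, coda /∅/ ok; σ2 onset /nr/ (3→4 rises), coda /∅/ ok → phonotactically legal
Phonotactically legal: [dme.zu], [fwa], [fe], [zmi], [se.nro] → 5.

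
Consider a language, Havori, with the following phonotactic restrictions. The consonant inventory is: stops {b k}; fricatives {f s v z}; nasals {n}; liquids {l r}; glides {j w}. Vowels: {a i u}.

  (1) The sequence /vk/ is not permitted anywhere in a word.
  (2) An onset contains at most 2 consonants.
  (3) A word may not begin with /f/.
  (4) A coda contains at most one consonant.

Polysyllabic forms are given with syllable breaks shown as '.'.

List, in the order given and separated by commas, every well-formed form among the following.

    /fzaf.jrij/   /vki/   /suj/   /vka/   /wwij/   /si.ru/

/fzaf.jrij/ — violates constraint 3: word begins with /f/ → ill-formed
/vki/ — violates constraint 1: contains banned sequence /vk/ → ill-formed
/suj/ — σ1 onset /s/, coda /j/ ok → well-formed
/vka/ — violates constraint 1: contains banned sequence /vk/ → ill-formed
/wwij/ — σ1 onset /ww/ (2C), coda /j/ ok → well-formed
/si.ru/ — σ1 onset /s/, coda /∅/ ok; σ2 onset /r/, coda /∅/ ok → well-formed

/suj/, /wwij/, /si.ru/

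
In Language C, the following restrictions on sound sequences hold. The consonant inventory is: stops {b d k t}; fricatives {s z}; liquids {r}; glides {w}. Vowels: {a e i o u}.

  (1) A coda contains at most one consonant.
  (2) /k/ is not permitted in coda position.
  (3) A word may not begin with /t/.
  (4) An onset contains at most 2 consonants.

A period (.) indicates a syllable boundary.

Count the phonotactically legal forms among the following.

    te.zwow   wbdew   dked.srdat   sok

0

te.zwow — violates constraint 3: word begins with /t/ → phonotactically illegal
wbdew — violates constraint 4: syllable 1 onset /wbd/ has 3 consonants (> 2) → phonotactically illegal
dked.srdat — violates constraint 4: syllable 2 onset /srd/ has 3 consonants (> 2) → phonotactically illegal
sok — violates constraint 2: syllable 1 coda contains /k/ → phonotactically illegal
No form is phonotactically legal → 0.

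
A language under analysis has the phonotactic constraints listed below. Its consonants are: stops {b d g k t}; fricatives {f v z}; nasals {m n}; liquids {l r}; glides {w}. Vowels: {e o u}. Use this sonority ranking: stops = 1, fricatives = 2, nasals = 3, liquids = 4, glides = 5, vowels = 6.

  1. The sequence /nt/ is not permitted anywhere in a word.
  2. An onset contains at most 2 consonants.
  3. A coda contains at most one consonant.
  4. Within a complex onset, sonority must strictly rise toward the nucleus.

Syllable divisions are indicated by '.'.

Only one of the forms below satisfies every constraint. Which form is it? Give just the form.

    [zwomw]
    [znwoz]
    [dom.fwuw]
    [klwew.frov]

[zwomw] — violates constraint 3: syllable 1 coda /mw/ has 2 consonants (> 1) → not permitted
[znwoz] — violates constraint 2: syllable 1 onset /znw/ has 3 consonants (> 2) → not permitted
[dom.fwuw] — σ1 onset /d/, coda /m/ ok; σ2 onset /fw/ (2→5 rises), coda /w/ ok → permitted
[klwew.frov] — violates constraint 2: syllable 1 onset /klw/ has 3 consonants (> 2) → not permitted

[dom.fwuw]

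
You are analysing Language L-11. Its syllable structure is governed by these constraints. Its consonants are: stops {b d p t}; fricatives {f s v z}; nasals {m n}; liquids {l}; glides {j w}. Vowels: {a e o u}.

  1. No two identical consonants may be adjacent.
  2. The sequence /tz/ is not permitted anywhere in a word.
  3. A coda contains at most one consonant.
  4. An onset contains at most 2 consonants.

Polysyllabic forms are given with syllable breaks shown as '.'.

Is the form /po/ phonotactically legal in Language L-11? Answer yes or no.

/po/ — σ1 onset /p/, coda /∅/ ok → phonotactically legal

yes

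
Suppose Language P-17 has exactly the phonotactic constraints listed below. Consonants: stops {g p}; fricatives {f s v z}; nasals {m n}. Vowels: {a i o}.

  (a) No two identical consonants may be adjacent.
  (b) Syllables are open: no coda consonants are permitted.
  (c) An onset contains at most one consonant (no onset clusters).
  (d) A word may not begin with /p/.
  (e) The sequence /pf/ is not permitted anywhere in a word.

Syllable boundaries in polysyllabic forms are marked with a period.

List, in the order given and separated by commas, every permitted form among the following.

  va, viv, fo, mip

va — σ1 onset /v/, coda /∅/ ok → permitted
viv — violates constraint (b): syllable 1 coda /v/ has 1 consonant (> 0) → not permitted
fo — σ1 onset /f/, coda /∅/ ok → permitted
mip — violates constraint (b): syllable 1 coda /p/ has 1 consonant (> 0) → not permitted

va, fo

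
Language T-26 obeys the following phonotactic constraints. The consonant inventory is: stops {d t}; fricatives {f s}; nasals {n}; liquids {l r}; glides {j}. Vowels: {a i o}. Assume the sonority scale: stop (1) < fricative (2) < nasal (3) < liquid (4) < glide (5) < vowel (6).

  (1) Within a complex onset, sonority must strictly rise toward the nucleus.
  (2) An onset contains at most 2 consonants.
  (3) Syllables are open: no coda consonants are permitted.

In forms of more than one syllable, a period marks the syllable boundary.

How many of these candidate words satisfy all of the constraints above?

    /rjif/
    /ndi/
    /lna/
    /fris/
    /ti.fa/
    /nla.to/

/rjif/ — violates constraint 3: syllable 1 coda /f/ has 1 consonant (> 0) → ill-formed
/ndi/ — violates constraint 1: syllable 1 onset /nd/: /n/ (nasal, 3) → /d/ (stop, 1) does not rise → ill-formed
/lna/ — violates constraint 1: syllable 1 onset /ln/: /l/ (liquid, 4) → /n/ (nasal, 3) does not rise → ill-formed
/fris/ — violates constraint 3: syllable 1 coda /s/ has 1 consonant (> 0) → ill-formed
/ti.fa/ — σ1 onset /t/, coda /∅/ ok; σ2 onset /f/, coda /∅/ ok → well-formed
/nla.to/ — σ1 onset /nl/ (3→4 rises), coda /∅/ ok; σ2 onset /t/, coda /∅/ ok → well-formed
Well-formed: /ti.fa/, /nla.to/ → 2.

2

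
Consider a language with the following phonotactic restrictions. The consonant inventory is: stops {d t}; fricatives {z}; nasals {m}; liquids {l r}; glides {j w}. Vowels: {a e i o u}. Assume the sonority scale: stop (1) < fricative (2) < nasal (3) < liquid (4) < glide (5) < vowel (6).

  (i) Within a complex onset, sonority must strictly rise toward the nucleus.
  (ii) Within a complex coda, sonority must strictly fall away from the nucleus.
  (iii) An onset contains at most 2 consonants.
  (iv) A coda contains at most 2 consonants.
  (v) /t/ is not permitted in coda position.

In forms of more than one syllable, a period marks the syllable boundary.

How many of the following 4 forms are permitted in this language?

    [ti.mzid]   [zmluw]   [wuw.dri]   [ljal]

[ti.mzid] — violates constraint (i): syllable 2 onset /mz/: /m/ (nasal, 3) → /z/ (fricative, 2) does not rise → not permitted
[zmluw] — violates constraint (iii): syllable 1 onset /zml/ has 3 consonants (> 2) → not permitted
[wuw.dri] — σ1 onset /w/, coda /w/ ok; σ2 onset /dr/ (1→4 rises), coda /∅/ ok → permitted
[ljal] — σ1 onset /lj/ (4→5 rises), coda /l/ ok → permitted
Permitted: [wuw.dri], [ljal] → 2.

2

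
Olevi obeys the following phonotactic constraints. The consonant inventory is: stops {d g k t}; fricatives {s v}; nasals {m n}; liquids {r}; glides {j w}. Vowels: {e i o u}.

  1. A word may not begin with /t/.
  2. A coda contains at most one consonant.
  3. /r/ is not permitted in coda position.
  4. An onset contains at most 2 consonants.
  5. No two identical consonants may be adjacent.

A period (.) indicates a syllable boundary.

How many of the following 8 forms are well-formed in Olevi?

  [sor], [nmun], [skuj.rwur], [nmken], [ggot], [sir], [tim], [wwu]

[sor] — violates constraint 3: syllable 1 coda contains /r/ → ill-formed
[nmun] — σ1 onset /nm/ (2C), coda /n/ ok → well-formed
[skuj.rwur] — violates constraint 3: syllable 2 coda contains /r/ → ill-formed
[nmken] — violates constraint 4: syllable 1 onset /nmk/ has 3 consonants (> 2) → ill-formed
[ggot] — violates constraint 5: adjacent identical consonants /gg/ → ill-formed
[sir] — violates constraint 3: syllable 1 coda contains /r/ → ill-formed
[tim] — violates constraint 1: word begins with /t/ → ill-formed
[wwu] — violates constraint 5: adjacent identical consonants /ww/ → ill-formed
Well-formed: [nmun] → 1.

1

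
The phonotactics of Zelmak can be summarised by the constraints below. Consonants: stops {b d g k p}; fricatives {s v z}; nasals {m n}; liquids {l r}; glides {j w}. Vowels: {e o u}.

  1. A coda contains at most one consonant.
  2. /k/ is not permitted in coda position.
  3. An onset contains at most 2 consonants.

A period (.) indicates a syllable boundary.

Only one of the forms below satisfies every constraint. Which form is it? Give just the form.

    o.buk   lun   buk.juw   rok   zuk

o.buk — violates constraint 2: syllable 2 coda contains /k/ → not permitted
lun — σ1 onset /l/, coda /n/ ok → permitted
buk.juw — violates constraint 2: syllable 1 coda contains /k/ → not permitted
rok — violates constraint 2: syllable 1 coda contains /k/ → not permitted
zuk — violates constraint 2: syllable 1 coda contains /k/ → not permitted

lun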